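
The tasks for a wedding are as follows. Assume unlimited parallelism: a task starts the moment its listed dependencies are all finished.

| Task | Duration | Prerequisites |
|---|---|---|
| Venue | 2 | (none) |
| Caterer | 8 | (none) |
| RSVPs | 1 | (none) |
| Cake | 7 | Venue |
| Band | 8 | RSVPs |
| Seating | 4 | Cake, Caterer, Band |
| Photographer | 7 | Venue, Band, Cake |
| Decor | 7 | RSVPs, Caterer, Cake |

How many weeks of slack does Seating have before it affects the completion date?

Venue→Cake→Photographer = 2+7+7 = 16 sets the makespan at 16 weeks.
The longest chain containing Seating totals 13 weeks.
Float = 16 − 13 = 3.

3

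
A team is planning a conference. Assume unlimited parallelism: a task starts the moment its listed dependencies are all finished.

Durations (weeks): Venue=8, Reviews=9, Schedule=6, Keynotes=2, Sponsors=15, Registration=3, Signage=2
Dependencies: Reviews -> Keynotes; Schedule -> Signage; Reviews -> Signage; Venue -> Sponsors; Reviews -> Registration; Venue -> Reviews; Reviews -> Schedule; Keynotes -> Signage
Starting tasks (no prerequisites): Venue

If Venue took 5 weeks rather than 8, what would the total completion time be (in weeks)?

22

The binding path is Venue→Reviews→Schedule→Signage = 8+9+6+2 = 25; finish at 25 weeks.
Since Venue is critical, the -3 change carries straight to that chain (now 22 weeks).
No other chain overtakes it, so the finish is 22 weeks.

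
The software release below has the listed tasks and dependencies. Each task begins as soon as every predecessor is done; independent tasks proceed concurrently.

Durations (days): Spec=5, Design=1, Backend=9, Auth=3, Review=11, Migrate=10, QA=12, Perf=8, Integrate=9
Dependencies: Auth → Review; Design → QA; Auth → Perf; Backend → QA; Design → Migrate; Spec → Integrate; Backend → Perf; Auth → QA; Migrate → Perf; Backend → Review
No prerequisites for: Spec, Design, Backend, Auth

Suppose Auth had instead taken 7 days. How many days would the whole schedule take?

21

As given, the longest chain is Backend→QA = 9+12 = 21, so the finish is 21 days.
The longest path through Auth is only 15 days, so Auth has float 6.
No other chain overtakes it, so the finish is 21 days.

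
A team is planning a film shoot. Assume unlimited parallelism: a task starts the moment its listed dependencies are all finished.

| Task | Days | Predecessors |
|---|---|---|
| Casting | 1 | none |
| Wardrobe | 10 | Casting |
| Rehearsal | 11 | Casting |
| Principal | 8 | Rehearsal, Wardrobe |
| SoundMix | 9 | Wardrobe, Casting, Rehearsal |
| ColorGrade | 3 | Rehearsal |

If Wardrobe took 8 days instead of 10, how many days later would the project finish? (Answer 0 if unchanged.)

Baseline: Casting→Rehearsal→SoundMix = 1+11+9 = 21 → 21 days.
Wardrobe has 1 day of float (longest path through it is 20).
That remains the longest chain; total 21 days.
Change in finish: 21 − 21 = +0 days.

0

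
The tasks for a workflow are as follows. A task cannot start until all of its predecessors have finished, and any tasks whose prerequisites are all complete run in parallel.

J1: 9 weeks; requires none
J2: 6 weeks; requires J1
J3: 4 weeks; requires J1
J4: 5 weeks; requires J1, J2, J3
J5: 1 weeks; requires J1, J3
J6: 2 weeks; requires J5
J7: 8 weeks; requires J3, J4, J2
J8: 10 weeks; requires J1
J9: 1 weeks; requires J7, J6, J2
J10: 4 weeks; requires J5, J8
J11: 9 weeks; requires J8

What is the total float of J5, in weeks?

11

Critical path: J1→J2→J4→J7→J9 = 9+6+5+8+1 = 29, so the finish is 29 weeks.
Longest path through J5: 18 weeks (earliest finish 14, latest finish 25).
Float = 29 − 18 = 11.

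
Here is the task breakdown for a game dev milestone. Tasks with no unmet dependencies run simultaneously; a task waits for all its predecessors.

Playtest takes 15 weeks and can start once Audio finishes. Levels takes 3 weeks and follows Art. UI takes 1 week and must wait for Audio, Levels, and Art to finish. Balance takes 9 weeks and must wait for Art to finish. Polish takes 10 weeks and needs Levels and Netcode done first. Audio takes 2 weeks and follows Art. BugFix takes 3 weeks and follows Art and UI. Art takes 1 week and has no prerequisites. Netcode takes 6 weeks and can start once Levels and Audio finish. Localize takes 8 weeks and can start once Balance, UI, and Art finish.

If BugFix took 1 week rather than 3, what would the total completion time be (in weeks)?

The binding path is Art→Levels→Netcode→Polish = 1+3+6+10 = 20; finish at 20 weeks.
The longest path through BugFix is only 8 weeks, so BugFix has float 12.
That remains the longest chain; total 20 weeks.

20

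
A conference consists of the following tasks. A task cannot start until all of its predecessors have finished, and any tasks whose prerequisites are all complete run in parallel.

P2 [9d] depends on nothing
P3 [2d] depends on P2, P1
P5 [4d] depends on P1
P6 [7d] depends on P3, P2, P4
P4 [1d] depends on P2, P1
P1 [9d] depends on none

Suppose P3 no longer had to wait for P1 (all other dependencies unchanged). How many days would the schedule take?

18

With the dependency in place, P1→P3→P6 = 9+2+7 = 18 sets the finish at 18 days.
Dropping P1→P3 doesn't change P3's earliest start (9); another predecessor still binds.
After: P2→P3→P6 = 9+2+7 = 18 → 18 days.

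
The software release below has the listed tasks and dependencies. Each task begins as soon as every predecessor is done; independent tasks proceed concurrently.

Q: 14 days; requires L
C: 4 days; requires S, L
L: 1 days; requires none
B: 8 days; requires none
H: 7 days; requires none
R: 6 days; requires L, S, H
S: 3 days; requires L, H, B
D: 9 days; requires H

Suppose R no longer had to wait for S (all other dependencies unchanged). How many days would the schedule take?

16

Original critical path: B→S→R = 8+3+6 = 17 ⇒ 17 days.
Without S→R, R's earliest start moves from 11 to 7.
The longest chain is now H→D = 7+9 = 16, so the schedule takes 16 days.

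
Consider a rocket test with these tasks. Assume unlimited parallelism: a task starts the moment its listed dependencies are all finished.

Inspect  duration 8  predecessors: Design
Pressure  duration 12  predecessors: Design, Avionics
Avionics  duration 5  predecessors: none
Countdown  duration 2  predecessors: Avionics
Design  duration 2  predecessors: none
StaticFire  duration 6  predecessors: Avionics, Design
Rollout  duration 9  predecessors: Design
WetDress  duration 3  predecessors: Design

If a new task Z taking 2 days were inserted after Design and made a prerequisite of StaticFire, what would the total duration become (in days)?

17

Originally the project takes 17 days.
With Z inserted, StaticFire now waits for max(Avionics, Design, Z).
New critical path: Avionics→Pressure = 5+12 = 17 ⇒ 17 days.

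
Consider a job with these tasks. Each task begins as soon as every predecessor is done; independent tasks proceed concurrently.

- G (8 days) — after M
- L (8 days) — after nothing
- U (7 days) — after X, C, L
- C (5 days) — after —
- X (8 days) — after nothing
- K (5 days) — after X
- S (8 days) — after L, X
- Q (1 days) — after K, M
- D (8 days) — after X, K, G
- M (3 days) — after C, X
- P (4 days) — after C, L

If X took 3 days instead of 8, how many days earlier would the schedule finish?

As given, the longest chain is X→M→G→D = 8+3+8+8 = 27, so the finish is 27 days.
X lies on that path, so at 3 days the path becomes 22 days.
The binding chain switches to C→M→G→D = 5+3+8+8 = 24; finish 24 days.
Change in finish: 24 − 27 = -3 days.

3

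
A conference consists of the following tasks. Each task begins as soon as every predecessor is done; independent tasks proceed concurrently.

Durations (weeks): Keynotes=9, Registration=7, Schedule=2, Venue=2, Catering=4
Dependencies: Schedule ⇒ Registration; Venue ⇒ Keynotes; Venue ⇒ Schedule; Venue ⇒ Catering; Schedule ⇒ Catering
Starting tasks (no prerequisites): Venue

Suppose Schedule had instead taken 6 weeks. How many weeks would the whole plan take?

15

Critical path before the change: Venue→Schedule→Registration = 2+2+7 = 11 giving 11 weeks.
Schedule lies on that path, so at 6 weeks the path becomes 15 weeks.
The critical path is still Venue→Schedule→Registration; finish is now 15 weeks.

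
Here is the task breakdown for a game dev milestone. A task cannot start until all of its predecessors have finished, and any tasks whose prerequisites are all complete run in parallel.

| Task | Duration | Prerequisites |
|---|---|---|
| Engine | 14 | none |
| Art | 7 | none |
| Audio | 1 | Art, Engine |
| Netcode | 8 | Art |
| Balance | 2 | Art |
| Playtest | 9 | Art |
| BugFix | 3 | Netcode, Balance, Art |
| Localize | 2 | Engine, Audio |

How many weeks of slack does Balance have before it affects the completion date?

6

The longest chain is Art→Netcode→BugFix = 7+8+3 = 18; overall finish 18 weeks.
Longest path through Balance: 12 weeks (earliest finish 9, latest finish 15).
Slack of Balance = 13 − 7 = 6 weeks.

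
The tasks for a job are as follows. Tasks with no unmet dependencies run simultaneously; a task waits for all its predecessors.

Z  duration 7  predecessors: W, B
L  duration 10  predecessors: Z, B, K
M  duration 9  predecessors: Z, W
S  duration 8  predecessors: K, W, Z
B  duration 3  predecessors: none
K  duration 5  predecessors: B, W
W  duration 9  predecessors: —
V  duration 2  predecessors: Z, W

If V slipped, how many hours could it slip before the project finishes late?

8

Critical path: W→Z→L = 9+7+10 = 26, so the finish is 26 hours.
The longest chain containing V totals 18 hours.
Float = 26 − 18 = 8.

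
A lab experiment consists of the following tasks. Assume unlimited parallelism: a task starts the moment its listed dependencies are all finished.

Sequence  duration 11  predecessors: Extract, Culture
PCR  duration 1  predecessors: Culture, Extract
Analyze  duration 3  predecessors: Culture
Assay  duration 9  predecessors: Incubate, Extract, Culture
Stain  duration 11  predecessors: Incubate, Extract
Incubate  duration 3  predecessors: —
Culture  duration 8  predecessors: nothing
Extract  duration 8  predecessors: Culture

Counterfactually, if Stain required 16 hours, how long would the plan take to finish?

32

Critical path before the change: Culture→Extract→Stain = 8+8+11 = 27 giving 27 hours.
Stain lies on that path, so at 16 hours the path becomes 32 hours.
That remains the longest chain; total 32 hours.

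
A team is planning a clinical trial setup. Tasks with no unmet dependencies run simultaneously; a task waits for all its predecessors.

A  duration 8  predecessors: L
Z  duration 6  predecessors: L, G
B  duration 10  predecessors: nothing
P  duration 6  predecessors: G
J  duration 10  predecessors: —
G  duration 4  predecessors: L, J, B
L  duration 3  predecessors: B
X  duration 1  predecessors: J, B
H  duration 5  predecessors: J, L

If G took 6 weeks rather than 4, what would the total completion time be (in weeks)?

As given, the longest chain is B→L→G→Z = 10+3+4+6 = 23, so the finish is 23 weeks.
G lies on that path, so at 6 weeks the path becomes 25 weeks.
That remains the longest chain; total 25 weeks.

25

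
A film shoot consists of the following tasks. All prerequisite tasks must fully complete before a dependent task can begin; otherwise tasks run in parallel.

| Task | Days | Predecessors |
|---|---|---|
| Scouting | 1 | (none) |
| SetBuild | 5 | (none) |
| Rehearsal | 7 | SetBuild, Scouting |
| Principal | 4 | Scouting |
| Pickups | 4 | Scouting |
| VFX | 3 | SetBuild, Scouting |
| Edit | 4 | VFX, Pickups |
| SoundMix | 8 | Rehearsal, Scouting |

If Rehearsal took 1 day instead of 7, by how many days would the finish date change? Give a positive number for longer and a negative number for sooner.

-6

As given, the longest chain is SetBuild→Rehearsal→SoundMix = 5+7+8 = 20, so the finish is 20 days.
Rehearsal is on the critical path; changing it to 1 makes that path 14 days.
That remains the longest chain; total 14 days.
Change in finish: 14 − 20 = -6 days.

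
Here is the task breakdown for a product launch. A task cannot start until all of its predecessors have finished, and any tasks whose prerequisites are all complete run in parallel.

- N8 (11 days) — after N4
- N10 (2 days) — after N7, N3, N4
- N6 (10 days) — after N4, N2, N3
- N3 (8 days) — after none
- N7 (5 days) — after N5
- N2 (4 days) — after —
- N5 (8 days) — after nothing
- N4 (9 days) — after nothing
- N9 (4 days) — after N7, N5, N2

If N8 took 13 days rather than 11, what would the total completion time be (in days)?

The binding path is N4→N8 = 9+11 = 20; finish at 20 days.
Since N8 is critical, the +2 change carries straight to that chain (now 22 days).
The critical path is still N4→N8; finish is now 22 days.

22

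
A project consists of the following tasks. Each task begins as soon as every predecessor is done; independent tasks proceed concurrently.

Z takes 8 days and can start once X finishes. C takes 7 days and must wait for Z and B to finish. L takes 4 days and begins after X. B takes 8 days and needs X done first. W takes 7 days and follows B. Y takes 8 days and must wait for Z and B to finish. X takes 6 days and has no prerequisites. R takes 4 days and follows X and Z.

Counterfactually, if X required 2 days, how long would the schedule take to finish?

Actual critical path: X→Z→Y = 6+8+8 = 22 ⇒ 22 days.
Since X is critical, the -4 change carries straight to that chain (now 18 days).
The critical path is still X→Z→Y; finish is now 18 days.

18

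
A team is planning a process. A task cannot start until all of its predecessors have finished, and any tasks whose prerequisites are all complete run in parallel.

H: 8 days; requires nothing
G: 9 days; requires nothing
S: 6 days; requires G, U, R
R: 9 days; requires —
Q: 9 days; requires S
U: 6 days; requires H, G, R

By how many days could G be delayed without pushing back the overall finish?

The longest chain is G→U→S→Q = 9+6+6+9 = 30; overall finish 30 days.
The longest chain containing G totals 30 days.
So G can slip 9 − 9 = 0 days.

0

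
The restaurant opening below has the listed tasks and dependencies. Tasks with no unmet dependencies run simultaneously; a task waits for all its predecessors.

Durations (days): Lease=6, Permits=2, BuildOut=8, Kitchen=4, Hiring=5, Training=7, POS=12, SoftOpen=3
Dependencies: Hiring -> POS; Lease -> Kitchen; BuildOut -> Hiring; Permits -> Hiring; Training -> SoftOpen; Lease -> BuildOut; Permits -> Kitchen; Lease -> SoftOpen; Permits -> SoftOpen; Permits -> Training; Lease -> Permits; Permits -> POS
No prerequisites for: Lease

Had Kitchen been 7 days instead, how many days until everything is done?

As given, the longest chain is Lease→BuildOut→Hiring→POS = 6+8+5+12 = 31, so the finish is 31 days.
The longest path through Kitchen is only 12 days, so Kitchen has float 19.
No other chain overtakes it, so the finish is 31 days.

31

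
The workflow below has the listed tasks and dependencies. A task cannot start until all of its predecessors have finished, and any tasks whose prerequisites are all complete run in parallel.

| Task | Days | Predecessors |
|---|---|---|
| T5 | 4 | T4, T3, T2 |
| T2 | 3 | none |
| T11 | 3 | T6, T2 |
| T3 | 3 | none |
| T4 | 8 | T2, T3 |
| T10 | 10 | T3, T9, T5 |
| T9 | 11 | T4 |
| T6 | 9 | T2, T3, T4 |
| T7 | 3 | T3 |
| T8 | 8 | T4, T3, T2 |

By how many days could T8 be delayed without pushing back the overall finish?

T2→T4→T9→T10 = 3+8+11+10 = 32 sets the makespan at 32 days.
Longest path through T8: 19 days (earliest finish 19, latest finish 32).
So T8 can slip 32 − 19 = 13 days.

13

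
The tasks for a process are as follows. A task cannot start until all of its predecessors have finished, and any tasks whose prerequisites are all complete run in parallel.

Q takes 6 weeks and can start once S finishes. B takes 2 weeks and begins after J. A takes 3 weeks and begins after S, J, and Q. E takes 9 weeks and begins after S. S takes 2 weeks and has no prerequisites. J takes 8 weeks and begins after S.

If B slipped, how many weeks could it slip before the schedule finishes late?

1

S→J→A = 2+8+3 = 13 sets the makespan at 13 weeks.
The longest chain containing B totals 12 weeks.
So B can slip 13 − 12 = 1 week.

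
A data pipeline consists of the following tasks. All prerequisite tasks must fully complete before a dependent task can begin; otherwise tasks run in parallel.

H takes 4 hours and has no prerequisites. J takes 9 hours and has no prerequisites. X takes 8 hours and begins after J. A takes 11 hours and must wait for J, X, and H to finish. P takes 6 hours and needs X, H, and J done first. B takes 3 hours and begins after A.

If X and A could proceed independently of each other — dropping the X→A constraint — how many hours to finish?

23

Before: longest chain J→X→A→B = 9+8+11+3 = 31, finish 31.
Without X→A, A's earliest start moves from 17 to 9.
After: J→X→P = 9+8+6 = 23 → 23 hours.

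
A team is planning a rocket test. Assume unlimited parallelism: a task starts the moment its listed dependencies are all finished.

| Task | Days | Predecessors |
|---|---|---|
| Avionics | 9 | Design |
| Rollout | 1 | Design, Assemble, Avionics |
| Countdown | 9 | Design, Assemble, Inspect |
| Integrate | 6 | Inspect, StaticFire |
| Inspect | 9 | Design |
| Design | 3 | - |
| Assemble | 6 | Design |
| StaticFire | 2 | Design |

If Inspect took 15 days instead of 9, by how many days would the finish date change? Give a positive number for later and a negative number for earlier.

6

Actual critical path: Design→Inspect→Countdown = 3+9+9 = 21 ⇒ 21 days.
Inspect is on the critical path; changing it to 15 makes that path 27 days.
The critical path is still Design→Inspect→Countdown; finish is now 27 days.
Change in finish: 27 − 21 = +6 days.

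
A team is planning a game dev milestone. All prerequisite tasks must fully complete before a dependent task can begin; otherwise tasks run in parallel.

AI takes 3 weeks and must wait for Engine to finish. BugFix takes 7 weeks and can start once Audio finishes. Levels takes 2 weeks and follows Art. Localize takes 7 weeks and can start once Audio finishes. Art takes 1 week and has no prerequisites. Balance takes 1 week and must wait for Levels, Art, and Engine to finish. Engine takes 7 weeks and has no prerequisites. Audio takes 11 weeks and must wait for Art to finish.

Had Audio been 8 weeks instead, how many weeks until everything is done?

16

Baseline: Art→Audio→BugFix = 1+11+7 = 19 → 19 weeks.
Audio lies on that path, so at 8 weeks the path becomes 16 weeks.
No other chain overtakes it, so the finish is 16 weeks.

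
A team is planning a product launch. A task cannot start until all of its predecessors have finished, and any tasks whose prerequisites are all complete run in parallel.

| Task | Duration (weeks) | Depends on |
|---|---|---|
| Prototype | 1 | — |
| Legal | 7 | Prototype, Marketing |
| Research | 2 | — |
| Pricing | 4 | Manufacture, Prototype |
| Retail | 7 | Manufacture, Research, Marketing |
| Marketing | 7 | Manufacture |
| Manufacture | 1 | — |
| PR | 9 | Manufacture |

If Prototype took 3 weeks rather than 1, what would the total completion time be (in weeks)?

Critical path before the change: Manufacture→Marketing→Retail = 1+7+7 = 15 giving 15 weeks.
Prototype has 7 weeks of float (longest path through it is 8).
The critical path is still Manufacture→Marketing→Retail; finish is now 15 weeks.

15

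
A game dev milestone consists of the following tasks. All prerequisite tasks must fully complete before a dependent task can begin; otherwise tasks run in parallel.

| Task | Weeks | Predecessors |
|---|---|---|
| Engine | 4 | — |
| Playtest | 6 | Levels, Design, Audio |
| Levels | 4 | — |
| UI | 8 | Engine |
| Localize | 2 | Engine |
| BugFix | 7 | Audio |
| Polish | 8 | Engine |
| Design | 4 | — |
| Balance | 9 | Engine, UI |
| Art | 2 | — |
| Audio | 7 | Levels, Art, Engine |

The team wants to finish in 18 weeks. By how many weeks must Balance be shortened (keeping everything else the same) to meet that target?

Current finish: 21 weeks; target: 18.
Balance is on every critical path, so each week cut from Balance cuts the finish by one (this holds down to a finish of 18).
Need 21 − 18 = 3 weeks off Balance → Balance becomes 6 weeks, finish becomes 18.

3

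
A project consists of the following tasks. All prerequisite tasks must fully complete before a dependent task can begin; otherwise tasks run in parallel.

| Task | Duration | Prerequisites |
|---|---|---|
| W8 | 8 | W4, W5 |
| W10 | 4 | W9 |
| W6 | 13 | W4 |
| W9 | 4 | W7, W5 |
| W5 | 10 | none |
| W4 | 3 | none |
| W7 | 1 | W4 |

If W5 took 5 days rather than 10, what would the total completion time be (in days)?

16

Actual critical path: W5→W8 = 10+8 = 18 ⇒ 18 days.
W5 lies on that path, so at 5 days the path becomes 13 days.
Now W4→W6 = 3+13 = 16 is longest, so the finish becomes 16 days.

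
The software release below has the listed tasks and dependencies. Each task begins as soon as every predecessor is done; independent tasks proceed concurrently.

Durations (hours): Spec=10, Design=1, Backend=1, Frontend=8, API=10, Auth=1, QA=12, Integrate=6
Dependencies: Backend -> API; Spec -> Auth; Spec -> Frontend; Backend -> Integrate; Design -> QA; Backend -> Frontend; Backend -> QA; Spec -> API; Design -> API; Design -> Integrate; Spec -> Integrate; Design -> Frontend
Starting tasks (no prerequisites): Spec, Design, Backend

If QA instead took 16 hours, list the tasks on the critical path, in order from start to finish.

Critical path before the change: Spec→API = 10+10 = 20 giving 20 hours.
QA is off the critical path — its longest chain is 13 hours, giving 7 of slack.
The critical path is still Spec→API; finish is now 20 hours.

Spec, API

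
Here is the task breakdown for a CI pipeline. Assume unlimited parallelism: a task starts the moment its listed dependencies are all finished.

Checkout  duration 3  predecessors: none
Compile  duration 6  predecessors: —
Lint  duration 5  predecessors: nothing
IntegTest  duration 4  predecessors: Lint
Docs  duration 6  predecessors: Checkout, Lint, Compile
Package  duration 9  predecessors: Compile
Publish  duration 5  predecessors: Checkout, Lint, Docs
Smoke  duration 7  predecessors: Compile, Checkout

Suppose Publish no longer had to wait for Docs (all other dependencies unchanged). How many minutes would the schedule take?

With the dependency in place, Compile→Docs→Publish = 6+6+5 = 17 sets the finish at 17 minutes.
Without Docs→Publish, Publish's earliest start moves from 12 to 5.
The longest chain is now Compile→Package = 6+9 = 15, so the schedule takes 15 minutes.

15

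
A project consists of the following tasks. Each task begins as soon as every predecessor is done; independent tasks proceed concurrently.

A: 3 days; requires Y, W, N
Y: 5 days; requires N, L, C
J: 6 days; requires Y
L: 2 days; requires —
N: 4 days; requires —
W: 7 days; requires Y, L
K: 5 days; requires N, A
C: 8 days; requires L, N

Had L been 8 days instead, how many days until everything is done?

36

Critical path before the change: N→C→Y→W→A→K = 4+8+5+7+3+5 = 32 giving 32 days.
L has 2 days of float (longest path through it is 30).
New critical path: L→C→Y→W→A→K = 8+8+5+7+3+5 = 36 ⇒ 36 days.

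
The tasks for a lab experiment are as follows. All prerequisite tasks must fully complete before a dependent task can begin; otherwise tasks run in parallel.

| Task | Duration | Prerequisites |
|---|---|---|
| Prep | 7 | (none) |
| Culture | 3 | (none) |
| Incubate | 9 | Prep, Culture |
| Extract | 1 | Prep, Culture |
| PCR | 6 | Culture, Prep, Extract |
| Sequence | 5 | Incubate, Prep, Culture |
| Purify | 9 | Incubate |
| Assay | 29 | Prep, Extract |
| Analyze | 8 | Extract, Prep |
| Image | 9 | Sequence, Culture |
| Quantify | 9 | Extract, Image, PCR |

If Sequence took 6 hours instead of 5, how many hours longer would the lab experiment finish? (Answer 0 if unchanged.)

1

As given, the longest chain is Prep→Incubate→Sequence→Image→Quantify = 7+9+5+9+9 = 39, so the finish is 39 hours.
Sequence lies on that path, so at 6 hours the path becomes 40 hours.
No other chain overtakes it, so the finish is 40 hours.
Change in finish: 40 − 39 = +1 hours.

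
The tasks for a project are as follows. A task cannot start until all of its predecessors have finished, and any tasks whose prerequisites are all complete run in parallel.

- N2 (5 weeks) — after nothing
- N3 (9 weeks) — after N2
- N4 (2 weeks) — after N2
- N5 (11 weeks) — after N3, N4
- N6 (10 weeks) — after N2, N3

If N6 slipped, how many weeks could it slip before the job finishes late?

1

N2→N3→N5 = 5+9+11 = 25 sets the makespan at 25 weeks.
The longest chain containing N6 totals 24 weeks.
Slack of N6 = 15 − 14 = 1 week.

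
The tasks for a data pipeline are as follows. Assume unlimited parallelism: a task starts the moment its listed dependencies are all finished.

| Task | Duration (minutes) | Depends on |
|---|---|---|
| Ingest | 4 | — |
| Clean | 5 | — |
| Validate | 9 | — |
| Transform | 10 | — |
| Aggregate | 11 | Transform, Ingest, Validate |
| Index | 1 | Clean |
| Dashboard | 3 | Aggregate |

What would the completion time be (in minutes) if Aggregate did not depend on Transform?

23

Before: longest chain Transform→Aggregate→Dashboard = 10+11+3 = 24, finish 24.
Without Transform→Aggregate, Aggregate's earliest start moves from 10 to 9.
New critical path: Validate→Aggregate→Dashboard = 9+11+3 = 23 ⇒ 23 minutes.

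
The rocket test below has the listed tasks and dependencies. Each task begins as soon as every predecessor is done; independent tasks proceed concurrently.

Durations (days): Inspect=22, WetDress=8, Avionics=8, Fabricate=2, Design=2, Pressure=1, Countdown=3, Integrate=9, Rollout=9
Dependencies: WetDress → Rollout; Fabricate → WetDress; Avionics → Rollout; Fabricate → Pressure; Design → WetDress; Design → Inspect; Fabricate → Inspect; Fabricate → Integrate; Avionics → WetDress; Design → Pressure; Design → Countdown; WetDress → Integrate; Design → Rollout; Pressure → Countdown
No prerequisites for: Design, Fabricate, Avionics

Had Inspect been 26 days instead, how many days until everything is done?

Baseline: Avionics→WetDress→Integrate = 8+8+9 = 25 → 25 days.
Inspect has 1 day of float (longest path through it is 24).
New critical path: Design→Inspect = 2+26 = 28 ⇒ 28 days.

28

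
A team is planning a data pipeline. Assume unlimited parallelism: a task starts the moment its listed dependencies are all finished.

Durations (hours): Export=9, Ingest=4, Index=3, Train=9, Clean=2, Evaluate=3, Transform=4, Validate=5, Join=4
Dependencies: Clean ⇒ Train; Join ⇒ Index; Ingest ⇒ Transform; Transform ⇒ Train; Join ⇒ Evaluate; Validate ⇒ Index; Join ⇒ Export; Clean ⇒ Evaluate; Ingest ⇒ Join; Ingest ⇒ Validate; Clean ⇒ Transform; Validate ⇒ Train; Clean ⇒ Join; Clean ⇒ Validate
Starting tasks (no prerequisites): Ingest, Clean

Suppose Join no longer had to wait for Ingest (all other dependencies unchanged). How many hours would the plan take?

Before: longest chain Ingest→Validate→Train = 4+5+9 = 18, finish 18.
Without Ingest→Join, Join's earliest start moves from 4 to 2.
New critical path: Ingest→Validate→Train = 4+5+9 = 18 ⇒ 18 hours.

18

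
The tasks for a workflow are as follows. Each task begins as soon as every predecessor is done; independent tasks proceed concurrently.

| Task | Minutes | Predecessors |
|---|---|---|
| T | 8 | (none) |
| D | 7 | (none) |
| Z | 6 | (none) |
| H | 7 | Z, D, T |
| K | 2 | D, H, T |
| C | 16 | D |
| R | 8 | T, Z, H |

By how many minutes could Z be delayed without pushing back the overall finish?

2

The longest chain is T→H→R = 8+7+8 = 23; overall finish 23 minutes.
The longest chain containing Z totals 21 minutes.
Slack of Z = 2 − 0 = 2 minutes.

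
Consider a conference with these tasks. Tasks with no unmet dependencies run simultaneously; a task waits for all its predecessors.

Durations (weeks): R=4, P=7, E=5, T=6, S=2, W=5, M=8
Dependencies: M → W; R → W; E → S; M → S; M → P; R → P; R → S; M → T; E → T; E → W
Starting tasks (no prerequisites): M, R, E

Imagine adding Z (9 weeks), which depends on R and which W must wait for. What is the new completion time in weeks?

Originally the conference takes 15 weeks.
With Z inserted, W now waits for max(E, M, R, Z).
New critical path: R→Z→W = 4+9+5 = 18 ⇒ 18 weeks.

18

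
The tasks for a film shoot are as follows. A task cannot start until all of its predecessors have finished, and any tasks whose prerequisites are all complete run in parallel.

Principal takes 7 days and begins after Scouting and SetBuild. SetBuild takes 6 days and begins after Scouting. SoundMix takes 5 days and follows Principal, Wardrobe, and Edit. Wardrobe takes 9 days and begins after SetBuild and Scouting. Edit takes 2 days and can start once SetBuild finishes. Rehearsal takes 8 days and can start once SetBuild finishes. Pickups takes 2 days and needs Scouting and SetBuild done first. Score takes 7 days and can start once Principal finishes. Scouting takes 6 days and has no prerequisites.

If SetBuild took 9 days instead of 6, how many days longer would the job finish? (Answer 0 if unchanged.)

As given, the longest chain is Scouting→SetBuild→Wardrobe→SoundMix = 6+6+9+5 = 26, so the finish is 26 days.
SetBuild lies on that path, so at 9 days the path becomes 29 days.
The critical path is still Scouting→SetBuild→Wardrobe→SoundMix; finish is now 29 days.
Change in finish: 29 − 26 = +3 days.

3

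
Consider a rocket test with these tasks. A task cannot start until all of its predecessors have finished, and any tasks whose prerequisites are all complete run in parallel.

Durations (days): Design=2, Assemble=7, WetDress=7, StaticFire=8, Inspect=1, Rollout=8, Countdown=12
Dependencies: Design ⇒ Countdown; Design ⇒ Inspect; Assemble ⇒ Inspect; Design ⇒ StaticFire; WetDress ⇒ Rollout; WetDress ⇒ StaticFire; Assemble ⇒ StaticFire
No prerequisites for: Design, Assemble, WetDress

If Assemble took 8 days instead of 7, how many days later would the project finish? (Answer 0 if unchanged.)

1

Baseline: Assemble→StaticFire = 7+8 = 15 → 15 days.
Assemble lies on that path, so at 8 days the path becomes 16 days.
That remains the longest chain; total 16 days.
Change in finish: 16 − 15 = +1 days.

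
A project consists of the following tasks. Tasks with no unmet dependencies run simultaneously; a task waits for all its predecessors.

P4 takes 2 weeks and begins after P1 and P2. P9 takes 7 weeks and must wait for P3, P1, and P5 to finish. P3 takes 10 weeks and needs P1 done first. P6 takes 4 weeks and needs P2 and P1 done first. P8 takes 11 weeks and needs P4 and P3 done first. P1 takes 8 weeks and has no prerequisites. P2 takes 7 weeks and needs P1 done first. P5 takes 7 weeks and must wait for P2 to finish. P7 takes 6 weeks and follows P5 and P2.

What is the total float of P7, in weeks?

The longest chain is P1→P2→P5→P9 = 8+7+7+7 = 29; overall finish 29 weeks.
Longest path through P7: 28 weeks (earliest finish 28, latest finish 29).
So P7 can slip 29 − 28 = 1 week.

1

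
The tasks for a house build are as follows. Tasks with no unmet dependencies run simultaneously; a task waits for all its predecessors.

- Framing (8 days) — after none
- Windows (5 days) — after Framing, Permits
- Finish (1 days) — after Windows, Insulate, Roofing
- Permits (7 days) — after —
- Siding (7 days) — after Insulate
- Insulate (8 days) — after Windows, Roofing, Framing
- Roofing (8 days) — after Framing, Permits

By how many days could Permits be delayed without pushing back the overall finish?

Framing→Roofing→Insulate→Siding = 8+8+8+7 = 31 sets the makespan at 31 days.
Permits finishes as early as 7 and must finish by 8.
So Permits can slip 8 − 7 = 1 day.

1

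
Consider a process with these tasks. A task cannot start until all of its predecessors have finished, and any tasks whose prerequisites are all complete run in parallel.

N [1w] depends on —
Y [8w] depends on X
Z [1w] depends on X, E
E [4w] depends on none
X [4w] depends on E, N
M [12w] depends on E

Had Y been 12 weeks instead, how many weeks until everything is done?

20

Actual critical path: E→X→Y = 4+4+8 = 16 ⇒ 16 weeks.
Y is on the critical path; changing it to 12 makes that path 20 weeks.
That remains the longest chain; total 20 weeks.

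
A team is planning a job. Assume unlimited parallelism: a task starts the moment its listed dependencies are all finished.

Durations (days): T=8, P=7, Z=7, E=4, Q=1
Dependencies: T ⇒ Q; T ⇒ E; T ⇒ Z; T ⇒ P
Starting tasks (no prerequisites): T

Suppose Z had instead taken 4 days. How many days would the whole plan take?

15

The binding path is T→Z = 8+7 = 15; finish at 15 days.
Since Z is critical, the -3 change carries straight to that chain (now 12 days).
The binding chain switches to T→P = 8+7 = 15; finish 15 days.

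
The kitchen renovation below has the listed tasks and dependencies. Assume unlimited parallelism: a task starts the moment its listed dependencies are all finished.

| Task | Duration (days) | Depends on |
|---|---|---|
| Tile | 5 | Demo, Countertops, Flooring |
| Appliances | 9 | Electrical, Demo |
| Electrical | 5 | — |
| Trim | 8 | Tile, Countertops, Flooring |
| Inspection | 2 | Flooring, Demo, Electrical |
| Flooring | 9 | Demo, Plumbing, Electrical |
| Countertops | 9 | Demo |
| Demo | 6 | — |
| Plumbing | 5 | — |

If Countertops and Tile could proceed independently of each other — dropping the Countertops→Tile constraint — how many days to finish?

28

Original critical path: Demo→Flooring→Tile→Trim = 6+9+5+8 = 28 ⇒ 28 days.
Dropping Countertops→Tile doesn't change Tile's earliest start (15); another predecessor still binds.
The longest chain is now Demo→Flooring→Tile→Trim = 6+9+5+8 = 28, so the schedule takes 28 days.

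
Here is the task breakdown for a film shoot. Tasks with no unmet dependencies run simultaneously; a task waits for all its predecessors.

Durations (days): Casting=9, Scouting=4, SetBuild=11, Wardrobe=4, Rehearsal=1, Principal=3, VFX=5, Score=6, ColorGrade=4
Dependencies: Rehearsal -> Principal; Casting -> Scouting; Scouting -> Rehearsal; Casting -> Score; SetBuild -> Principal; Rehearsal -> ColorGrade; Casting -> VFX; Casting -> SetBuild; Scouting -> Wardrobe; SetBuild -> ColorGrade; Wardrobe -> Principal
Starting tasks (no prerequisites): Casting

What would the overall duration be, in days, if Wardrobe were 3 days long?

24

As given, the longest chain is Casting→SetBuild→ColorGrade = 9+11+4 = 24, so the finish is 24 days.
Wardrobe is off the critical path — its longest chain is 20 days, giving 4 of slack.
No other chain overtakes it, so the finish is 24 days.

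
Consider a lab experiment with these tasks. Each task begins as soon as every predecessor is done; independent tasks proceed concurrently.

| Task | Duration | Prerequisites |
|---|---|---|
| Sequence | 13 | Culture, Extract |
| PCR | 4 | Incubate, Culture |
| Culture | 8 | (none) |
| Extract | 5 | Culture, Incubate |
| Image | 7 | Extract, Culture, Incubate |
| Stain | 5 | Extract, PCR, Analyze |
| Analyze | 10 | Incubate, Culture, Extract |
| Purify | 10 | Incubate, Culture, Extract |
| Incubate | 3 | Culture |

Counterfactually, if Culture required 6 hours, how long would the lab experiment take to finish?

Actual critical path: Culture→Incubate→Extract→Analyze→Stain = 8+3+5+10+5 = 31 ⇒ 31 hours.
Culture is on the critical path; changing it to 6 makes that path 29 hours.
That remains the longest chain; total 29 hours.

29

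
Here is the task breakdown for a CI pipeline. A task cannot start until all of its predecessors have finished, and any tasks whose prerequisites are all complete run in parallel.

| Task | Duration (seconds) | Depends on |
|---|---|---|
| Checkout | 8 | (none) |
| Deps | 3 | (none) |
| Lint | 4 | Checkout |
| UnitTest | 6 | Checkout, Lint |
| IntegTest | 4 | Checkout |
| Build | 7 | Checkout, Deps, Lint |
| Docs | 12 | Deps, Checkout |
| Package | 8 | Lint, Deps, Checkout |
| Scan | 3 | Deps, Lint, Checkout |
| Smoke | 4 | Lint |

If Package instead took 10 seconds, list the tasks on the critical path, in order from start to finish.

Actual critical path: Checkout→Lint→Package = 8+4+8 = 20 ⇒ 20 seconds.
Package is on the critical path; changing it to 10 makes that path 22 seconds.
No other chain overtakes it, so the finish is 22 seconds.

Checkout, Lint, Package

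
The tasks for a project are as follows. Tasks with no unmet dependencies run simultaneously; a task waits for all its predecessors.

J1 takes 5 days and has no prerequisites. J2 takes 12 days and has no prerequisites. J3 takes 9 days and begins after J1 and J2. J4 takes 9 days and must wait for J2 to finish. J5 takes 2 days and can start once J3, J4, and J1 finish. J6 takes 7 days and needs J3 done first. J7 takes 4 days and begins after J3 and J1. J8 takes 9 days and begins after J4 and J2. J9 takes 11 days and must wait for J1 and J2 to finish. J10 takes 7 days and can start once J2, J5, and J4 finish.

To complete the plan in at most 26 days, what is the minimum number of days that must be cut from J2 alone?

4

Current finish: 30 days; target: 26.
J2 is on every critical path, so each day cut from J2 cuts the finish by one (this holds down to a finish of 23).
Need 30 − 26 = 4 days off J2 → J2 becomes 8 days, finish becomes 26.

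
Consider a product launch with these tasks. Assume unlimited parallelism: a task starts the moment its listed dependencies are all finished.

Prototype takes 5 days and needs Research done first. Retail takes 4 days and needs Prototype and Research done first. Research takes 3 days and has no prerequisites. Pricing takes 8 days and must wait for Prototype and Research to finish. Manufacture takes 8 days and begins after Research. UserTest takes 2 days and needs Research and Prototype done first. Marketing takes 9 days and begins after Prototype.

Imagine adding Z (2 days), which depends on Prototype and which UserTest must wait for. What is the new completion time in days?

17

Originally the schedule takes 17 days.
With Z inserted, UserTest now waits for max(Research, Prototype, Z).
New critical path: Research→Prototype→Marketing = 3+5+9 = 17 ⇒ 17 days.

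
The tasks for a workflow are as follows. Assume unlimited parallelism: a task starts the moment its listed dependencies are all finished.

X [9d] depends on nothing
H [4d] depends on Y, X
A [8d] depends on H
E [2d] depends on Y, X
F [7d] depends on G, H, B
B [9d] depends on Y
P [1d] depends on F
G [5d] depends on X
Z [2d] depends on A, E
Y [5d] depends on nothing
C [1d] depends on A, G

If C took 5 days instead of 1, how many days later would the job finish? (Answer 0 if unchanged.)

3

Baseline: X→H→A→Z = 9+4+8+2 = 23 → 23 days.
The longest path through C is only 22 days, so C has float 1.
New critical path: X→H→A→C = 9+4+8+5 = 26 ⇒ 26 days.
Change in finish: 26 − 23 = +3 days.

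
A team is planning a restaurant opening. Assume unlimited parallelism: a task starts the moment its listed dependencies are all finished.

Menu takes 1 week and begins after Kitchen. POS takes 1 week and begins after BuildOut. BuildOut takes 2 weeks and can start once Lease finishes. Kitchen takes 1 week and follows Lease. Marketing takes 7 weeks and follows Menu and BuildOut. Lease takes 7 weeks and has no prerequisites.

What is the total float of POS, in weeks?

6

Critical path: Lease→BuildOut→Marketing = 7+2+7 = 16, so the finish is 16 weeks.
The longest chain containing POS totals 10 weeks.
So POS can slip 16 − 10 = 6 weeks.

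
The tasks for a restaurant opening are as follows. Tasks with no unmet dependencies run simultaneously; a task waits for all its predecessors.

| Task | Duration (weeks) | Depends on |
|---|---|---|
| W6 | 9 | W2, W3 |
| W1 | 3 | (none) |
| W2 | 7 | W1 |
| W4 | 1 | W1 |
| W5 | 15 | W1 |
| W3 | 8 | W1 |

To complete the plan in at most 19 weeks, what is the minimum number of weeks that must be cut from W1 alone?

1

Current finish: 20 weeks; target: 19.
W1 is on every critical path, so each week cut from W1 cuts the finish by one (this holds down to a finish of 18).
Need 20 − 19 = 1 week off W1 → W1 becomes 2 weeks, finish becomes 19.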